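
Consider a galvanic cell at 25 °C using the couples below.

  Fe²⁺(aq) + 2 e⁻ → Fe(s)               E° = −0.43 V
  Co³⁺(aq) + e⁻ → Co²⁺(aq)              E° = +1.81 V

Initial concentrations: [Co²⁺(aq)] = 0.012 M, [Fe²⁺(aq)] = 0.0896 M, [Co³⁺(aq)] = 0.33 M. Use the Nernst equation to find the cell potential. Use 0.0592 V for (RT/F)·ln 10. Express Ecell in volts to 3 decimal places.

Since E°(Co³⁺/Co²⁺) > E°(Fe²⁺/Fe), Co³⁺/Co²⁺ serves as the cathode.
E°cell = E°cat − E°an = +1.81 − (−0.43) = +2.24 V; n = 2.
Balancing gives 2 Co³⁺(aq) + Fe(s) → 2 Co²⁺(aq) + Fe²⁺(aq); hence Q = ([Co²⁺(aq)]^2·[Fe²⁺(aq)]) / [Co³⁺(aq)]^2 = 0.000118 (log Q = −3.926).
Applying E = E° − (RT ln10/nF)·log Q gives +2.24 − (0.0592/2)(−3.926) = +2.356 V.

+2.356 V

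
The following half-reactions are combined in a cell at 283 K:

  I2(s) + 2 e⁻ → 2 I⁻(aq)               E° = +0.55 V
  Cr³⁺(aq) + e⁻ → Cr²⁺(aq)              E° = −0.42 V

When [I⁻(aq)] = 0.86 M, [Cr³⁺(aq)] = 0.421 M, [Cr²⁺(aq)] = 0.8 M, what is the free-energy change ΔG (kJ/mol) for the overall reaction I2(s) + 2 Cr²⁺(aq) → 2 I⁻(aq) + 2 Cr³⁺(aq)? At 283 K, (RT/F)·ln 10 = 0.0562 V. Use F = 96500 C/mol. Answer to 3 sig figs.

E°cell = +0.55 − (−0.42) = +0.97 V; the balanced reaction transfers n = 2 electrons.
Q = ([I⁻(aq)]^2·[Cr³⁺(aq)]^2) / [Cr²⁺(aq)]^2 = 0.205, so log Q = −0.689 and E = +0.97 − (0.0562/2)(−0.689) = +0.9894 V.
Finally ΔG = −nFE = −(2)(96500 C/mol)(+0.9894 V) = −191 kJ/mol.

−191 kJ/mol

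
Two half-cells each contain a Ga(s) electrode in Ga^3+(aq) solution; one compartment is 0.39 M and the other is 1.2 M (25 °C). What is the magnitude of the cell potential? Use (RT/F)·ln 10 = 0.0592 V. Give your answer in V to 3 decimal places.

For a concentration cell E°cell = 0, since both electrodes use the same couple.
The compartment with the higher Ga^3+(aq) concentration (1.2 M) acts as the cathode; ions are reduced there and produced at the dilute (0.39 M) anode.
With n = 3, Ecell = −(0.0592/3)·log([dilute]/[conc]) = −(0.0592/3)·log(0.39/1.2) = +0.010 V.

0.010 V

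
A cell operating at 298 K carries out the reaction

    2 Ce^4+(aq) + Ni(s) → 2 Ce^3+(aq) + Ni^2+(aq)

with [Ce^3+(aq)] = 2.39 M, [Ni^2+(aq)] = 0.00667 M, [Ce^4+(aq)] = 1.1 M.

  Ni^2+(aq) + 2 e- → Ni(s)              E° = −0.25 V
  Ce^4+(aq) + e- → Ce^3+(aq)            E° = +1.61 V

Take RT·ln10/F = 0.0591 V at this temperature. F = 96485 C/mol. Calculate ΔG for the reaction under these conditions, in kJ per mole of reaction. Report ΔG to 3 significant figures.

E°cell = +1.61 − (−0.25) = +1.86 V; the balanced reaction transfers n = 2 electrons.
Here Q = ([Ce^3+(aq)]^2·[Ni^2+(aq)]) / [Ce^4+(aq)]^2 = 0.0315 (log Q = −1.502), giving E = +1.86 − (0.0591/2)·(−1.502) = +1.9044 V.
Finally ΔG = −nFE = −(2)(96485 C/mol)(+1.9044 V) = −367 kJ/mol.

−367 kJ/mol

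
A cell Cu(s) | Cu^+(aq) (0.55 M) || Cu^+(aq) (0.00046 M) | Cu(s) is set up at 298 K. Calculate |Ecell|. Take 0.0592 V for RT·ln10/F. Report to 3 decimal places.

For a concentration cell E°cell = 0, since both electrodes use the same couple.
The compartment with the higher Cu^+(aq) concentration (0.55 M) acts as the cathode; ions are reduced there and produced at the dilute (0.00046 M) anode.
With n = 1, Ecell = −(0.0592/1)·log([dilute]/[conc]) = −(0.0592/1)·log(0.00046/0.55) = +0.182 V.

0.182 V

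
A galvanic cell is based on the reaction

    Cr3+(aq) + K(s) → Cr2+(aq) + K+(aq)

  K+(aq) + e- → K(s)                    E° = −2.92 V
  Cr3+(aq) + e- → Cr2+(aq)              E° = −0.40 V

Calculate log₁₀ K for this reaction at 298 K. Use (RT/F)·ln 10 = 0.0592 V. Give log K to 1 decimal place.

The Cr³⁺/Cr²⁺ couple is reduced (cathode); E°cell = −0.40 − (−2.92) = +2.52 V with n = 1.
At equilibrium E = 0, so log K = nE°cell / 0.0592 = (1)(+2.52) / 0.0592 = 42.6.

log K = 42.6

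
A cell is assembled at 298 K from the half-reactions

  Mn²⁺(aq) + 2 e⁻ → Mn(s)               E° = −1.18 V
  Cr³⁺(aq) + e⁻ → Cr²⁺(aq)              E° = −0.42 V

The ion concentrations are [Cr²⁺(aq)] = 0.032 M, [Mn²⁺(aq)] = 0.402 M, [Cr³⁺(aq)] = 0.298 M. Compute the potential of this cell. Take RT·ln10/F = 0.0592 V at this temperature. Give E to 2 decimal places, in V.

+0.83 V

The Cr³⁺/Cr²⁺ couple has the more positive E°, so it is the cathode; Mn²⁺/Mn is the anode.
E°cell = −0.42 − (−1.18) = +0.76 V, with n = 2 electrons transferred.
Balancing gives 2 Cr³⁺(aq) + Mn(s) → 2 Cr²⁺(aq) + Mn²⁺(aq); hence Q = ([Cr²⁺(aq)]^2·[Mn²⁺(aq)]) / [Cr³⁺(aq)]^2 = 0.00464 (log Q = −2.334).
Applying E = E° − (RT ln10/nF)·log Q gives +0.76 − (0.0592/2)(−2.334) = +0.83 V.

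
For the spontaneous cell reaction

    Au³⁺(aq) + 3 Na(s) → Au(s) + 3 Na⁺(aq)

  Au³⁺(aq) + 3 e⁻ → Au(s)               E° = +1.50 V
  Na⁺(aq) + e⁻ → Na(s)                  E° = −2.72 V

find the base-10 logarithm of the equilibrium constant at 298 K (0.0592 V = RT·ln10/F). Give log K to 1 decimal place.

log K = 213.9

The Au³⁺/Au couple is reduced (cathode); E°cell = +1.50 − (−2.72) = +4.22 V with n = 3.
At equilibrium E = 0, so log K = nE°cell / 0.0592 = (3)(+4.22) / 0.0592 = 213.9.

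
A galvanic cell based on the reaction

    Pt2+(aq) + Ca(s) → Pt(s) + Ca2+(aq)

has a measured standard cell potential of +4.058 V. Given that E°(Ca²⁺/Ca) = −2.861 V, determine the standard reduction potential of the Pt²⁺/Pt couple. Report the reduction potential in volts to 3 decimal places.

+1.197 V

In the reaction as written the Pt²⁺/Pt couple is reduced (cathode) and Ca²⁺/Ca is oxidized (anode), so E°cell = E°(Pt²⁺/Pt) − E°(Ca²⁺/Ca).
E°(Pt²⁺/Pt) = E°cell + E°(anode) = +4.058 + (−2.861) = +1.197 V.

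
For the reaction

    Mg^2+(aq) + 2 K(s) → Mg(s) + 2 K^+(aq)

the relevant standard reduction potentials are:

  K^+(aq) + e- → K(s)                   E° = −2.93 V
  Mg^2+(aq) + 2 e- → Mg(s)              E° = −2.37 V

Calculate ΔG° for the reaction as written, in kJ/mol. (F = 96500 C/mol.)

In the reaction as written Mg^2+(aq) is reduced, so the Mg²⁺/Mg couple is the cathode and K⁺/K is the anode.
E°cell = −2.37 − (−2.93) = +0.56 V; balancing electrons gives n = 2.
ΔG° = −nFE°cell = −(2)(96500)(+0.56) J/mol = −108 kJ/mol.

−108 kJ/mol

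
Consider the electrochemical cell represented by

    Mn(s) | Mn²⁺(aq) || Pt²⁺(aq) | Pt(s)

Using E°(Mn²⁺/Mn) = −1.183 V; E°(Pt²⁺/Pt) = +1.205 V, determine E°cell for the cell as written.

+2.388 V

By convention the left-hand electrode in cell notation is the anode (oxidation) and the right-hand electrode is the cathode (reduction).
E°cell = E°(right) − E°(left) = +1.205 − (−1.183) = +2.388 V.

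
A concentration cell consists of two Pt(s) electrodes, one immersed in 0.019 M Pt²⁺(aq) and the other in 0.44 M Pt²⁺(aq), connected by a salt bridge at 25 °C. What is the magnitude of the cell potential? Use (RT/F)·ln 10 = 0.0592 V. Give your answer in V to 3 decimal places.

0.040 V

For a concentration cell E°cell = 0, since both electrodes use the same couple.
The compartment with the higher Pt²⁺(aq) concentration (0.44 M) acts as the cathode; ions are reduced there and produced at the dilute (0.019 M) anode.
With n = 2, Ecell = −(0.0592/2)·log([dilute]/[conc]) = −(0.0592/2)·log(0.019/0.44) = +0.040 V.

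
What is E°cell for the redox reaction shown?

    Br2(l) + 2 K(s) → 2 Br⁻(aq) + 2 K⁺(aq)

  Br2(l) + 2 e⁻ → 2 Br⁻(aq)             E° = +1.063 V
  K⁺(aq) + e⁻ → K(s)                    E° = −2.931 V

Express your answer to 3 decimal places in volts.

Br2(l) gains electrons, so the Br₂/Br⁻ couple is the cathode; the K⁺/K couple is the anode.
E°cell = E°(cathode) − E°(anode) = +1.063 − (−2.931) = +3.994 V.

+3.994 V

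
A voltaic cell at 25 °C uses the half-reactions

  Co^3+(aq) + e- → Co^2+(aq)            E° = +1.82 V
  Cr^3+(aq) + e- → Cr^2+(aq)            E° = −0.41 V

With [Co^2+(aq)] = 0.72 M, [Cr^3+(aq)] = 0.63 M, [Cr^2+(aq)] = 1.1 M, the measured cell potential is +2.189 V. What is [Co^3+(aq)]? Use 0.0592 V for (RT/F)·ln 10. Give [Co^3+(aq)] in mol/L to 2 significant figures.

0.084 M

The Co³⁺/Co²⁺ couple has the larger reduction potential, so it is the cathode: E°cell = +1.82 − (−0.41) = +2.23 V and n = 1.
Since E = E° − (0.0592/n)·log Q, log Q = n(E° − E)/0.0592 = 0.693.
For Co^3+(aq) + Cr^2+(aq) → Co^2+(aq) + Cr^3+(aq), the reaction quotient is Q = ([Co^2+(aq)]·[Cr^3+(aq)]) / ([Co^3+(aq)]·[Cr^2+(aq)]).
Substituting the known concentrations and solving, log [Co^3+(aq)] = −1.078 and [Co^3+(aq)] = 0.084 M.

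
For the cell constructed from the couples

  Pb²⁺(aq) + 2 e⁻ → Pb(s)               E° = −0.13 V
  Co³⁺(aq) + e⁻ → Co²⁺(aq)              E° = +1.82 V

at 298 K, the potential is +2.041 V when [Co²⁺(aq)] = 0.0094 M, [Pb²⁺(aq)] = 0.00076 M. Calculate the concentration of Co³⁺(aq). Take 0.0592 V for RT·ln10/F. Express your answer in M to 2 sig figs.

Co³⁺/Co²⁺ is the cathode (higher E°); E°cell = +1.82 − (−0.13) = +1.95 V with n = 2.
Rearranging E = E° − (0.0592/n)·log Q gives log Q = 2(+1.95 − (+2.041))/0.0592 = −3.074.
For 2 Co³⁺(aq) + Pb(s) → 2 Co²⁺(aq) + Pb²⁺(aq), the reaction quotient is Q = ([Co²⁺(aq)]^2·[Pb²⁺(aq)]) / [Co³⁺(aq)]^2.
Solving for the unknown gives log [Co³⁺(aq)] = −2.049, so [Co³⁺(aq)] ≈ 0.0089 M.

0.0089 M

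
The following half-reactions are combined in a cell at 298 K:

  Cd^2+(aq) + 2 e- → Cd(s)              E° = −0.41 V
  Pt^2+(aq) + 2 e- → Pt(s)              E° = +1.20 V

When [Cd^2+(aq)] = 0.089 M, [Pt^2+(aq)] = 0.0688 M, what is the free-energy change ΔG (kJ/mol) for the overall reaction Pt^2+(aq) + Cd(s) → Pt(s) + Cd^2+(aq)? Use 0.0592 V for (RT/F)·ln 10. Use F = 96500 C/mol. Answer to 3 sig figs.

E°cell = +1.20 − (−0.41) = +1.61 V; the balanced reaction transfers n = 2 electrons.
Here Q = [Cd^2+(aq)] / [Pt^2+(aq)] = 1.29 (log Q = 0.112), giving E = +1.61 − (0.0592/2)·(0.112) = +1.6067 V.
ΔG = −nFE = −(2)(96500)(+1.6067) J/mol = −310 kJ/mol.

−310 kJ/mol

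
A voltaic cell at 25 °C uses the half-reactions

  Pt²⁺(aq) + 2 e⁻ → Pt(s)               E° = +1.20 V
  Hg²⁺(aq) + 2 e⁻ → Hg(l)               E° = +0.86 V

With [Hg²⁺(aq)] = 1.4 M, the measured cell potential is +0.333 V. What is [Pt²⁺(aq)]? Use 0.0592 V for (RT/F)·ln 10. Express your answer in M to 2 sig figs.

With Pt²⁺/Pt at the cathode and Hg²⁺/Hg at the anode, E°cell = +1.20 − (+0.86) = +0.34 V (n = 2).
From the Nernst equation, log Q = n(E° − E)/0.0592 = 2·(+0.34 − (+0.333))/0.0592 = 0.236.
Balancing electrons gives Pt²⁺(aq) + Hg(l) → Pt(s) + Hg²⁺(aq); thus Q = [Hg²⁺(aq)] / [Pt²⁺(aq)].
Isolating [Pt²⁺(aq)] in Q = 10^{0.236} yields log [Pt²⁺(aq)] = −0.090, i.e. 0.81 M.

0.81 M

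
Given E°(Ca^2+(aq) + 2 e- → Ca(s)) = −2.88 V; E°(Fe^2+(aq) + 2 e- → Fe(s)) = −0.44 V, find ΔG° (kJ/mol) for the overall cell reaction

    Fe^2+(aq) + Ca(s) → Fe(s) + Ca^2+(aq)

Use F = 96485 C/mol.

In the reaction as written Fe^2+(aq) is reduced, so the Fe²⁺/Fe couple is the cathode and Ca²⁺/Ca is the anode.
E°cell = −0.44 − (−2.88) = +2.44 V; balancing electrons gives n = 2.
ΔG° = −nFE°cell = −(2)(96485)(+2.44) J/mol = −471 kJ/mol.

−471 kJ/mol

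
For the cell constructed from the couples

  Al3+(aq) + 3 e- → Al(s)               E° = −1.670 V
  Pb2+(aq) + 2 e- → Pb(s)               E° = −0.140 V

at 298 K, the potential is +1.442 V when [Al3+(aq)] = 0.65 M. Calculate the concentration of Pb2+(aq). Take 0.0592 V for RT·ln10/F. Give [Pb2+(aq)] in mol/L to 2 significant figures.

The Pb²⁺/Pb couple has the larger reduction potential, so it is the cathode: E°cell = −0.140 − (−1.670) = +1.530 V and n = 6.
From the Nernst equation, log Q = n(E° − E)/0.0592 = 6·(+1.530 − (+1.442))/0.0592 = 8.919.
For 3 Pb2+(aq) + 2 Al(s) → 3 Pb(s) + 2 Al3+(aq), the reaction quotient is Q = [Al3+(aq)]^2 / [Pb2+(aq)]^3.
Solving for the unknown gives log [Pb2+(aq)] = −3.098, so [Pb2+(aq)] ≈ 0.00080 M.

0.00080 M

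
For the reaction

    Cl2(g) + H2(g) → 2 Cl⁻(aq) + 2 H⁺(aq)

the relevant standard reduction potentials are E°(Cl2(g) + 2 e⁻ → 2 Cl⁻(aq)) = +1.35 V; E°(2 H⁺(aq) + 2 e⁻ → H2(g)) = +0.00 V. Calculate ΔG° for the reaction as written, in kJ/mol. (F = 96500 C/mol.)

−261 kJ/mol

In the reaction as written Cl2(g) is reduced, so the Cl₂/Cl⁻ couple is the cathode and 2H⁺/H₂ is the anode.
E°cell = +1.35 − (+0.00) = +1.35 V; balancing electrons gives n = 2.
ΔG° = −nFE°cell = −(2)(96500)(+1.35) J/mol = −261 kJ/mol.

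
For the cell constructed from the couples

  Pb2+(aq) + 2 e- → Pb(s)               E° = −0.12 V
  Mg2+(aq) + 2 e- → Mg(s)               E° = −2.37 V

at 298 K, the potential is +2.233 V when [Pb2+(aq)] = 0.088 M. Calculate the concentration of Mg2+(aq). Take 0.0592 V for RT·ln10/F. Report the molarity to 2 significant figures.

0.33 M

With Pb²⁺/Pb at the cathode and Mg²⁺/Mg at the anode, E°cell = −0.12 − (−2.37) = +2.25 V (n = 2).
From the Nernst equation, log Q = n(E° − E)/0.0592 = 2·(+2.25 − (+2.233))/0.0592 = 0.574.
Balancing electrons gives Pb2+(aq) + Mg(s) → Pb(s) + Mg2+(aq); thus Q = [Mg2+(aq)] / [Pb2+(aq)].
Substituting the known concentrations and solving, log [Mg2+(aq)] = −0.482 and [Mg2+(aq)] = 0.33 M.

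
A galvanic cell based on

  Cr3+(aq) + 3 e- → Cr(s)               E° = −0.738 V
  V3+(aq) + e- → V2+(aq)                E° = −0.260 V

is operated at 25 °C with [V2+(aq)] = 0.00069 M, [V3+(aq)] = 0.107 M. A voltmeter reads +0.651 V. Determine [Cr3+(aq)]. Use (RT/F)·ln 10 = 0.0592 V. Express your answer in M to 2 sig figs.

0.0064 M

V³⁺/V²⁺ is the cathode (higher E°); E°cell = −0.260 − (−0.738) = +0.478 V with n = 3.
Since E = E° − (0.0592/n)·log Q, log Q = n(E° − E)/0.0592 = −8.767.
The balanced reaction is 3 V3+(aq) + Cr(s) → 3 V2+(aq) + Cr3+(aq), so Q = ([V2+(aq)]^3·[Cr3+(aq)]) / [V3+(aq)]^3.
Solving for the unknown gives log [Cr3+(aq)] = −2.195, so [Cr3+(aq)] ≈ 0.0064 M.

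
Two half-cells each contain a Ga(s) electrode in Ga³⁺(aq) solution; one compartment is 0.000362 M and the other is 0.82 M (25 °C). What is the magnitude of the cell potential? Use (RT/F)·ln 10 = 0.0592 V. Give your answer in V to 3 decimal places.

For a concentration cell E°cell = 0, since both electrodes use the same couple.
The compartment with the higher Ga³⁺(aq) concentration (0.82 M) acts as the cathode; ions are reduced there and produced at the dilute (0.000362 M) anode.
With n = 3, Ecell = −(0.0592/3)·log([dilute]/[conc]) = −(0.0592/3)·log(0.000362/0.82) = +0.066 V.

0.066 V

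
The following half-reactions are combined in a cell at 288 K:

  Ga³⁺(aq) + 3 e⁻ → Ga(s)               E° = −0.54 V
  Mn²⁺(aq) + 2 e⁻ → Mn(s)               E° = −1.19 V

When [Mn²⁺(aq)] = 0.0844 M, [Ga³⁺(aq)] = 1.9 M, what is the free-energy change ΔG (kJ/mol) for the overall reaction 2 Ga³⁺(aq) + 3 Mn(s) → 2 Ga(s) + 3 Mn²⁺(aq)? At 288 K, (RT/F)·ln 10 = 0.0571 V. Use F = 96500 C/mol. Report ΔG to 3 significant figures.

E°cell = −0.54 − (−1.19) = +0.65 V; the balanced reaction transfers n = 6 electrons.
Here Q = [Mn²⁺(aq)]^3 / [Ga³⁺(aq)]^2 = 0.000167 (log Q = −3.778), giving E = +0.65 − (0.0571/6)·(−3.778) = +0.6860 V.
Finally ΔG = −nFE = −(6)(96500 C/mol)(+0.6860 V) = −397 kJ/mol.

−397 kJ/mol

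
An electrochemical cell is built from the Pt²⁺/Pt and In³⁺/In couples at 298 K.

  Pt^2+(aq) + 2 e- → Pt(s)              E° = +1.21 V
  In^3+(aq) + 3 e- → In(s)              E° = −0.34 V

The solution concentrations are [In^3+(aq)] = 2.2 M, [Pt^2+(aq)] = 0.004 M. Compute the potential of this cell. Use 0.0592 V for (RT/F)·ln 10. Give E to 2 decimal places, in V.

+1.47 V

Pt²⁺/Pt is reduced (cathode, E° = +1.21 V) and In³⁺/In is oxidized (anode).
E°cell = E°cat − E°an = +1.21 − (−0.34) = +1.55 V; n = 6.
The balanced reaction is 3 Pt^2+(aq) + 2 In(s) → 3 Pt(s) + 2 In^3+(aq), so Q = [In^3+(aq)]^2 / [Pt^2+(aq)]^3 = 7.56×10^7 and log Q = 7.879.
E = E° − (0.0592/n)·log Q = +1.55 − (0.0592/6)(7.879) = +1.47 V.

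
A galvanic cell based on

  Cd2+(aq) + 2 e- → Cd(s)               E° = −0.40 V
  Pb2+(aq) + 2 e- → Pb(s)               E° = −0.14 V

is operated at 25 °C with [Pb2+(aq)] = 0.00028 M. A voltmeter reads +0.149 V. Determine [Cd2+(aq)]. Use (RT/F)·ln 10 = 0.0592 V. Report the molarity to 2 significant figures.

The Pb²⁺/Pb couple has the larger reduction potential, so it is the cathode: E°cell = −0.14 − (−0.40) = +0.26 V and n = 2.
Since E = E° − (0.0592/n)·log Q, log Q = n(E° − E)/0.0592 = 3.750.
The balanced reaction is Pb2+(aq) + Cd(s) → Pb(s) + Cd2+(aq), so Q = [Cd2+(aq)] / [Pb2+(aq)].
Solving for the unknown gives log [Cd2+(aq)] = 0.197, so [Cd2+(aq)] ≈ 1.6 M.

1.6 M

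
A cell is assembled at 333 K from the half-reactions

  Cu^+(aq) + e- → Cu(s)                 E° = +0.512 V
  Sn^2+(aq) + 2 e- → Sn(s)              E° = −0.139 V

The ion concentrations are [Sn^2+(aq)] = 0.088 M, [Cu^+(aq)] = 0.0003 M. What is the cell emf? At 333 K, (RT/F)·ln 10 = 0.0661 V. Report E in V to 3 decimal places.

+0.453 V

Since E°(Cu⁺/Cu) > E°(Sn²⁺/Sn), Cu⁺/Cu serves as the cathode.
The standard potential is +0.512 − (−0.139) = +0.651 V and the balanced reaction transfers n = 2 electrons.
Balancing gives 2 Cu^+(aq) + Sn(s) → 2 Cu(s) + Sn^2+(aq); hence Q = [Sn^2+(aq)] / [Cu^+(aq)]^2 = 9.78×10^5 (log Q = 5.990).
By the Nernst equation, E = +0.651 − (0.0661/2)·(5.990) = +0.453 V.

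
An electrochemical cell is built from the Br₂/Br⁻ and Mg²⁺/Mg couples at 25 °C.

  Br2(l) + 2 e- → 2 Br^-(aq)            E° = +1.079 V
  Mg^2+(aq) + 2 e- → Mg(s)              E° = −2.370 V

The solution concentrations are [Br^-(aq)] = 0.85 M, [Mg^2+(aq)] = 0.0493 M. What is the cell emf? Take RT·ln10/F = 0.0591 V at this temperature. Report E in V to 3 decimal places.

Br₂/Br⁻ is reduced (cathode, E° = +1.079 V) and Mg²⁺/Mg is oxidized (anode).
E°cell = E°cat − E°an = +1.079 − (−2.370) = +3.449 V; n = 2.
Balancing gives Br2(l) + Mg(s) → 2 Br^-(aq) + Mg^2+(aq); hence Q = [Br^-(aq)]^2·[Mg^2+(aq)] = 0.0356 (log Q = −1.448).
By the Nernst equation, E = +3.449 − (0.0591/2)·(−1.448) = +3.492 V.

+3.492 V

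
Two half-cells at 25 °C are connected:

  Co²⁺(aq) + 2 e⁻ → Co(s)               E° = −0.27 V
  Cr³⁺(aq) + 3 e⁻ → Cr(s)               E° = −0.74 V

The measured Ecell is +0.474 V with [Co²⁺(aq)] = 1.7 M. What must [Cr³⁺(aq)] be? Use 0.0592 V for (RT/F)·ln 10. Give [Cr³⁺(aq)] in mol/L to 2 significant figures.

With Co²⁺/Co at the cathode and Cr³⁺/Cr at the anode, E°cell = −0.27 − (−0.74) = +0.47 V (n = 6).
Since E = E° − (0.0592/n)·log Q, log Q = n(E° − E)/0.0592 = −0.405.
The balanced reaction is 3 Co²⁺(aq) + 2 Cr(s) → 3 Co(s) + 2 Cr³⁺(aq), so Q = [Cr³⁺(aq)]^2 / [Co²⁺(aq)]^3.
Substituting the known concentrations and solving, log [Cr³⁺(aq)] = 0.143 and [Cr³⁺(aq)] = 1.4 M.

1.4 M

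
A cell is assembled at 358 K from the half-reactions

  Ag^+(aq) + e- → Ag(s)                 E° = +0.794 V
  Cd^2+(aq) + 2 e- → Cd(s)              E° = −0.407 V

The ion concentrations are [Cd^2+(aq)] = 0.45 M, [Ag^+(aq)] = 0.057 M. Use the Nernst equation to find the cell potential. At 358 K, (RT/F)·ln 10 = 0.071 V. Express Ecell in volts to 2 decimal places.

+1.12 V

The Ag⁺/Ag couple has the more positive E°, so it is the cathode; Cd²⁺/Cd is the anode.
E°cell = E°cat − E°an = +0.794 − (−0.407) = +1.201 V; n = 2.
Balancing gives 2 Ag^+(aq) + Cd(s) → 2 Ag(s) + Cd^2+(aq); hence Q = [Cd^2+(aq)] / [Ag^+(aq)]^2 = 139 (log Q = 2.141).
By the Nernst equation, E = +1.201 − (0.071/2)·(2.141) = +1.12 V.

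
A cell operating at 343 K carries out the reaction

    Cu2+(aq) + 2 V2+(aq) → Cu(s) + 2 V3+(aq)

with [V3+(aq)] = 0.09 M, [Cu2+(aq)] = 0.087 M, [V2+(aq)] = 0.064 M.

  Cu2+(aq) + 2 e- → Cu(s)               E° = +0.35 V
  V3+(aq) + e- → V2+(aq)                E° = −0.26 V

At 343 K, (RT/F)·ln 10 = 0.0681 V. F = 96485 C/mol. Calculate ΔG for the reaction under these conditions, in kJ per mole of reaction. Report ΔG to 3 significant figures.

The standard cell potential is +0.35 − (−0.26) = +0.61 V, with n = 2 electrons in the balanced equation.
Q = [V3+(aq)]^2 / ([Cu2+(aq)]·[V2+(aq)]^2) = 22.7, so log Q = 1.357 and E = +0.61 − (0.0681/2)(1.357) = +0.5638 V.
Then ΔG = −nFE = −2 × 96485 × +0.5638 J/mol = −109 kJ/mol.

−109 kJ/mol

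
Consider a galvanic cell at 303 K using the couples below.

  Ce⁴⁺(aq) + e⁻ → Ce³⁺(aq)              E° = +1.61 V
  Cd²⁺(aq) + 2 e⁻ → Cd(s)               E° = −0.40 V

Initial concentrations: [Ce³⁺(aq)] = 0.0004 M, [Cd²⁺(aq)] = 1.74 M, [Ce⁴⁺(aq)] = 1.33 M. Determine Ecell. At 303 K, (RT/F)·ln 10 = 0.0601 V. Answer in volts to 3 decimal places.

Ce⁴⁺/Ce³⁺ is reduced (cathode, E° = +1.61 V) and Cd²⁺/Cd is oxidized (anode).
E°cell = E°cat − E°an = +1.61 − (−0.40) = +2.01 V; n = 2.
The balanced reaction is 2 Ce⁴⁺(aq) + Cd(s) → 2 Ce³⁺(aq) + Cd²⁺(aq), so Q = ([Ce³⁺(aq)]^2·[Cd²⁺(aq)]) / [Ce⁴⁺(aq)]^2 = 1.57×10^−7 and log Q = −6.803.
E = E° − (0.0601/n)·log Q = +2.01 − (0.0601/2)(−6.803) = +2.214 V.

+2.214 V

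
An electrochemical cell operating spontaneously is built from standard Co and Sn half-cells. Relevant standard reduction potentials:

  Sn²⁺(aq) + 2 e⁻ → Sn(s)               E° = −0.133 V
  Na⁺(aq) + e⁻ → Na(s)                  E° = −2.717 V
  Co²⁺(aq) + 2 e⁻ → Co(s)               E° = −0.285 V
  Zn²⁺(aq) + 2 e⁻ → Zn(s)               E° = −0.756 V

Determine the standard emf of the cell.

Of the two couples in this cell, the one with the more positive reduction potential is reduced at the cathode: here that is Sn²⁺/Sn (−0.133 V); Co²⁺/Co (−0.285 V) is the anode.
E°cell = E°(cathode) − E°(anode) = −0.133 − (−0.285) = +0.152 V.

+0.152 V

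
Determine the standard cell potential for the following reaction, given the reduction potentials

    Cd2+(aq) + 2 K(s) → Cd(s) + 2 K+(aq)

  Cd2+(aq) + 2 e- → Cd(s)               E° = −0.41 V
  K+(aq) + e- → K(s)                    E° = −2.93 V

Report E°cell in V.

In the reaction as written, Cd2+(aq) is reduced (cathode) and K+(aq) is produced by oxidation at the anode.
E°cell = E°(cathode) − E°(anode) = −0.41 − (−2.93) = +2.52 V.

+2.52 V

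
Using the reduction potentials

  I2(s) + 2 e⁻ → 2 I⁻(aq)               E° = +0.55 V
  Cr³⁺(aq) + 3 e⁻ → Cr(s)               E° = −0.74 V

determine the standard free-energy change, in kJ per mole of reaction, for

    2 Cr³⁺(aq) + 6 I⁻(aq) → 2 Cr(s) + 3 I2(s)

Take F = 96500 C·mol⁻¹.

In the reaction as written Cr³⁺(aq) is reduced, so the Cr³⁺/Cr couple is the cathode and I₂/I⁻ is the anode.
E°cell = −0.74 − (+0.55) = −1.29 V; balancing electrons gives n = 6.
ΔG° = −nFE°cell = −(6)(96500)(−1.29) J/mol = +747 kJ/mol.

+747 kJ/mol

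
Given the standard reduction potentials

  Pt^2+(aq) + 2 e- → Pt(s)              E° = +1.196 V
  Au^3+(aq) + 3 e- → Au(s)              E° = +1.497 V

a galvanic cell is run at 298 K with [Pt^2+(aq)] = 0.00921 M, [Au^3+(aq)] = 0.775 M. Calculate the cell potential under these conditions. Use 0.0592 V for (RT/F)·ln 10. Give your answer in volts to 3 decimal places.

The Au³⁺/Au couple has the more positive E°, so it is the cathode; Pt²⁺/Pt is the anode.
E°cell = +1.497 − (+1.196) = +0.301 V, with n = 6 electrons transferred.
The balanced reaction is 2 Au^3+(aq) + 3 Pt(s) → 2 Au(s) + 3 Pt^2+(aq), so Q = [Pt^2+(aq)]^3 / [Au^3+(aq)]^2 = 1.3×10^−6 and log Q = −5.886.
Applying E = E° − (RT ln10/nF)·log Q gives +0.301 − (0.0592/6)(−5.886) = +0.359 V.

+0.359 V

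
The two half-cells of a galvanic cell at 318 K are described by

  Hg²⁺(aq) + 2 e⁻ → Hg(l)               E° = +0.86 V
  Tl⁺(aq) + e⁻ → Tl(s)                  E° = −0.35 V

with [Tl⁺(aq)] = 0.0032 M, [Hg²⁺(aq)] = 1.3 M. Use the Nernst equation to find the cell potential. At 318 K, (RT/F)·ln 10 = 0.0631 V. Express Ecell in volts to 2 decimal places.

+1.37 V

Since E°(Hg²⁺/Hg) > E°(Tl⁺/Tl), Hg²⁺/Hg serves as the cathode.
The standard potential is +0.86 − (−0.35) = +1.21 V and the balanced reaction transfers n = 2 electrons.
For the overall reaction Hg²⁺(aq) + 2 Tl(s) → Hg(l) + 2 Tl⁺(aq), Q = [Tl⁺(aq)]^2 / [Hg²⁺(aq)] = 7.88×10^−6, giving log Q = −5.104.
E = E° − (0.0631/n)·log Q = +1.21 − (0.0631/2)(−5.104) = +1.37 V.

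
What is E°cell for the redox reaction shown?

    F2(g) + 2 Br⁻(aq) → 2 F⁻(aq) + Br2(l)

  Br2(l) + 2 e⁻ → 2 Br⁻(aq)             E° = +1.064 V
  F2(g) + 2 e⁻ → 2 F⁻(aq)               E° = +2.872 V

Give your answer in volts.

F2(g) gains electrons, so the F₂/F⁻ couple is the cathode; the Br₂/Br⁻ couple is the anode.
E°cell = E°(cathode) − E°(anode) = +2.872 − (+1.064) = +1.808 V.
The positive value indicates the reaction is spontaneous as written.

+1.808 V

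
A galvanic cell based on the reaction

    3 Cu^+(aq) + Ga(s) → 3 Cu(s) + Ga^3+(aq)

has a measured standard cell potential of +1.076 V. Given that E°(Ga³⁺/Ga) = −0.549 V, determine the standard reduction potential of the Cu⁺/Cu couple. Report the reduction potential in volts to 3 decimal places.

+0.527 V

In the reaction as written the Cu⁺/Cu couple is reduced (cathode) and Ga³⁺/Ga is oxidized (anode), so E°cell = E°(Cu⁺/Cu) − E°(Ga³⁺/Ga).
E°(Cu⁺/Cu) = E°cell + E°(anode) = +1.076 + (−0.549) = +0.527 V.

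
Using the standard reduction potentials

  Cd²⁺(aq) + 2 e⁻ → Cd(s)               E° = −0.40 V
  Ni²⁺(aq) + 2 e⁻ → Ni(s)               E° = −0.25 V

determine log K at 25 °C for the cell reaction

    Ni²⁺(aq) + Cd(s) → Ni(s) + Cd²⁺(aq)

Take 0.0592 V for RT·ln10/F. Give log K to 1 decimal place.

log K = 5.1

The Ni²⁺/Ni couple is reduced (cathode); E°cell = −0.25 − (−0.40) = +0.15 V with n = 2.
At equilibrium E = 0, so log K = nE°cell / 0.0592 = (2)(+0.15) / 0.0592 = 5.1.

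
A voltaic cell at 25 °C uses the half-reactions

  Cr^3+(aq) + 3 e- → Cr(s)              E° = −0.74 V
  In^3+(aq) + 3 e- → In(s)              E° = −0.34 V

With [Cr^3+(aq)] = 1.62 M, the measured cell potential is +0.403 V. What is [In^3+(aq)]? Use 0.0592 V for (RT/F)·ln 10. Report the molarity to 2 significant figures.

2.3 M

In³⁺/In is the cathode (higher E°); E°cell = −0.34 − (−0.74) = +0.40 V with n = 3.
Rearranging E = E° − (0.0592/n)·log Q gives log Q = 3(+0.40 − (+0.403))/0.0592 = −0.152.
Balancing electrons gives In^3+(aq) + Cr(s) → In(s) + Cr^3+(aq); thus Q = [Cr^3+(aq)] / [In^3+(aq)].
Substituting the known concentrations and solving, log [In^3+(aq)] = 0.362 and [In^3+(aq)] = 2.3 M.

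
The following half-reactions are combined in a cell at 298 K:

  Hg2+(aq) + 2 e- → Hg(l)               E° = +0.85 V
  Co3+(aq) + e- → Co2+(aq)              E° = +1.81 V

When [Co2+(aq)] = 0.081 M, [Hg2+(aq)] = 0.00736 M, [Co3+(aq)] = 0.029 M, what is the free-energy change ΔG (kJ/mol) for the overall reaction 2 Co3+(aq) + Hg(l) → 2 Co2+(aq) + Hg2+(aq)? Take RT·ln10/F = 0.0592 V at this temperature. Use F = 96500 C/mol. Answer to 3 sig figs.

With Co³⁺/Co²⁺ reduced at the cathode, E°cell = +1.81 − (+0.85) = +0.96 V and n = 2.
The reaction quotient is ([Co2+(aq)]^2·[Hg2+(aq)]) / [Co3+(aq)]^2 = 0.0574; by Nernst, E = +0.96 − (0.0592/2)(−1.241) = +0.9967 V.
Finally ΔG = −nFE = −(2)(96500 C/mol)(+0.9967 V) = −192 kJ/mol.

−192 kJ/mol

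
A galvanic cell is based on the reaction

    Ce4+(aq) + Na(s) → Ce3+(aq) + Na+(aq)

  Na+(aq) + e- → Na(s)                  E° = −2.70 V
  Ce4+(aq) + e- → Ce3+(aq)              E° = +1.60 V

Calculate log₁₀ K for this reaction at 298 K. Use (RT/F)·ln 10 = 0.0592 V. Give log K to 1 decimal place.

log K = 72.6

The Ce⁴⁺/Ce³⁺ couple is reduced (cathode); E°cell = +1.60 − (−2.70) = +4.30 V with n = 1.
At equilibrium E = 0, so log K = nE°cell / 0.0592 = (1)(+4.30) / 0.0592 = 72.6.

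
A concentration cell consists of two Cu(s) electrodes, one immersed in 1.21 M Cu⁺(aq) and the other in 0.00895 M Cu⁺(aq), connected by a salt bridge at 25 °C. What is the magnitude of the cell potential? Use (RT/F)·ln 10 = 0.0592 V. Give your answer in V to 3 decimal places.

For a concentration cell E°cell = 0, since both electrodes use the same couple.
The compartment with the higher Cu⁺(aq) concentration (1.21 M) acts as the cathode; ions are reduced there and produced at the dilute (0.00895 M) anode.
With n = 1, Ecell = −(0.0592/1)·log([dilute]/[conc]) = −(0.0592/1)·log(0.00895/1.21) = +0.126 V.

0.126 V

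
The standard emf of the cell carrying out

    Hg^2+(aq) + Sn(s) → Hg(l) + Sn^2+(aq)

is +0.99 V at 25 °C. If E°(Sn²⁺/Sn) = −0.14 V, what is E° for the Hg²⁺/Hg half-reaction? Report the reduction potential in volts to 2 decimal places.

In the reaction as written the Hg²⁺/Hg couple is reduced (cathode) and Sn²⁺/Sn is oxidized (anode), so E°cell = E°(Hg²⁺/Hg) − E°(Sn²⁺/Sn).
E°(Hg²⁺/Hg) = E°cell + E°(anode) = +0.99 + (−0.14) = +0.85 V.

+0.85 V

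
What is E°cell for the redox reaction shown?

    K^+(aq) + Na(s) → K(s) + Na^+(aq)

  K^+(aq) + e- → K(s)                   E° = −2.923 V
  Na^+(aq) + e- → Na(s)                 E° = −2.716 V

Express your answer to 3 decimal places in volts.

In the reaction as written, K^+(aq) is reduced (cathode) and Na^+(aq) is produced by oxidation at the anode.
E°cell = E°(cathode) − E°(anode) = −2.923 − (−2.716) = −0.207 V.
The negative E°cell means the reaction is non-spontaneous in the direction written.

−0.207 V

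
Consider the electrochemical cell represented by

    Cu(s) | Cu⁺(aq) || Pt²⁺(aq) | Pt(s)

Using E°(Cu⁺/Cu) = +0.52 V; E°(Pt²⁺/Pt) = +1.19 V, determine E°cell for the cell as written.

+0.67 V

By convention the left-hand electrode in cell notation is the anode (oxidation) and the right-hand electrode is the cathode (reduction).
E°cell = E°(right) − E°(left) = +1.19 − (+0.52) = +0.67 V.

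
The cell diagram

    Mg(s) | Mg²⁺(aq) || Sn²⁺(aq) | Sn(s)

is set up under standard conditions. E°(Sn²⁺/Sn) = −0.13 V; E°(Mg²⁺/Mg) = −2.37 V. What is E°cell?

By convention the left-hand electrode in cell notation is the anode (oxidation) and the right-hand electrode is the cathode (reduction).
E°cell = E°(right) − E°(left) = −0.13 − (−2.37) = +2.24 V.

+2.24 V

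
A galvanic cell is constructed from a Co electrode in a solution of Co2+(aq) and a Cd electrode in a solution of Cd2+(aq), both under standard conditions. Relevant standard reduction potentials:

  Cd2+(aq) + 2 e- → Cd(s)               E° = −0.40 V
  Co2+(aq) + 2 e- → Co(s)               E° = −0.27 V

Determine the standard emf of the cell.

+0.13 V

The Co²⁺/Co couple has the higher E°, so Co ion is reduced (cathode) and Cd is oxidized (anode).
E°cell = E°(cathode) − E°(anode) = −0.27 − (−0.40) = +0.13 V.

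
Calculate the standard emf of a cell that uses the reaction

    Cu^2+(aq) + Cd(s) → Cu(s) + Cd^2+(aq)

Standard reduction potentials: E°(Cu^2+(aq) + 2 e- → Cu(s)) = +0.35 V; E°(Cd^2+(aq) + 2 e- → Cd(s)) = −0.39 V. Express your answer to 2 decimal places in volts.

In the reaction as written, Cu^2+(aq) is reduced (cathode) and Cd^2+(aq) is produced by oxidation at the anode.
E°cell = E°(cathode) − E°(anode) = +0.35 − (−0.39) = +0.74 V.

+0.74 V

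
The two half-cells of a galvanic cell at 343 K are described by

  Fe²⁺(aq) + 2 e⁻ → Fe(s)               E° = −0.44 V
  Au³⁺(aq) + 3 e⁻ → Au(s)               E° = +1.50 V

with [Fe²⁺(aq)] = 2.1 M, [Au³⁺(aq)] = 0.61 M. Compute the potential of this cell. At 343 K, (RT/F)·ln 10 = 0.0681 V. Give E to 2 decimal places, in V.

+1.92 V

Au³⁺/Au is reduced (cathode, E° = +1.50 V) and Fe²⁺/Fe is oxidized (anode).
E°cell = +1.50 − (−0.44) = +1.94 V, with n = 6 electrons transferred.
For the overall reaction 2 Au³⁺(aq) + 3 Fe(s) → 2 Au(s) + 3 Fe²⁺(aq), Q = [Fe²⁺(aq)]^3 / [Au³⁺(aq)]^2 = 24.9, giving log Q = 1.396.
Applying E = E° − (RT ln10/nF)·log Q gives +1.94 − (0.0681/6)(1.396) = +1.92 V.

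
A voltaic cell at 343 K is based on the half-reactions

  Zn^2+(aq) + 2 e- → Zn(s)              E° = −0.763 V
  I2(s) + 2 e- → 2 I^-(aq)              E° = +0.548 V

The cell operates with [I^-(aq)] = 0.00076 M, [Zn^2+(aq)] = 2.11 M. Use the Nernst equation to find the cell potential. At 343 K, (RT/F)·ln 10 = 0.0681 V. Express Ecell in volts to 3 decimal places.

+1.512 V

I₂/I⁻ is reduced (cathode, E° = +0.548 V) and Zn²⁺/Zn is oxidized (anode).
The standard potential is +0.548 − (−0.763) = +1.311 V and the balanced reaction transfers n = 2 electrons.
The balanced reaction is I2(s) + Zn(s) → 2 I^-(aq) + Zn^2+(aq), so Q = [I^-(aq)]^2·[Zn^2+(aq)] = 1.22×10^−6 and log Q = −5.914.
Applying E = E° − (RT ln10/nF)·log Q gives +1.311 − (0.0681/2)(−5.914) = +1.512 V.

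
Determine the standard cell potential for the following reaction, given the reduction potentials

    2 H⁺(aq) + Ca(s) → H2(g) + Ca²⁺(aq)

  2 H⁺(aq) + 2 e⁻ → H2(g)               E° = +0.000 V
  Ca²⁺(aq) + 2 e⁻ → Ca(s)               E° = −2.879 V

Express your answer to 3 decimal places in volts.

+2.879 V

H⁺(aq) gains electrons, so the 2H⁺/H₂ couple is the cathode; the Ca²⁺/Ca couple is the anode.
E°cell = E°(cathode) − E°(anode) = +0.000 − (−2.879) = +2.879 V.
The positive value indicates the reaction is spontaneous as written.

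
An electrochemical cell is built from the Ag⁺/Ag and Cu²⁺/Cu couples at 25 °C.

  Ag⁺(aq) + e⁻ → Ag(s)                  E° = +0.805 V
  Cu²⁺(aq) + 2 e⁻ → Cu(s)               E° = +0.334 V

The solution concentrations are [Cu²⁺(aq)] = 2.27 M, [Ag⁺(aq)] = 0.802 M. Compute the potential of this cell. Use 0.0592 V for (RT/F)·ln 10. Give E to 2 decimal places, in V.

Ag⁺/Ag is reduced (cathode, E° = +0.805 V) and Cu²⁺/Cu is oxidized (anode).
The standard potential is +0.805 − (+0.334) = +0.471 V and the balanced reaction transfers n = 2 electrons.
Balancing gives 2 Ag⁺(aq) + Cu(s) → 2 Ag(s) + Cu²⁺(aq); hence Q = [Cu²⁺(aq)] / [Ag⁺(aq)]^2 = 3.53 (log Q = 0.548).
Applying E = E° − (RT ln10/nF)·log Q gives +0.471 − (0.0592/2)(0.548) = +0.45 V.

+0.45 V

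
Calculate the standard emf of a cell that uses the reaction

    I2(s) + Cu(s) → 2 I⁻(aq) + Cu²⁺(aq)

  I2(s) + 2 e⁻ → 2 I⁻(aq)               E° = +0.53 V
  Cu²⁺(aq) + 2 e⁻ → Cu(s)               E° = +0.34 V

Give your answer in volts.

In the reaction as written, I2(s) is reduced (cathode) and Cu²⁺(aq) is produced by oxidation at the anode.
E°cell = E°(cathode) − E°(anode) = +0.53 − (+0.34) = +0.19 V.

+0.19 V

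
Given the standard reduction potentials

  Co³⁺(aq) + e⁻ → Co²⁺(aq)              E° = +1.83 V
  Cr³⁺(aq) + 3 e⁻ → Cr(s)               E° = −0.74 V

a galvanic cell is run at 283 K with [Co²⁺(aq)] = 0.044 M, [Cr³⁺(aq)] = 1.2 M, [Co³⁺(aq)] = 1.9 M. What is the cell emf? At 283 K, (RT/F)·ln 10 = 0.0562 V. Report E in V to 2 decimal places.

+2.66 V

The Co³⁺/Co²⁺ couple has the more positive E°, so it is the cathode; Cr³⁺/Cr is the anode.
E°cell = E°cat − E°an = +1.83 − (−0.74) = +2.57 V; n = 3.
The balanced reaction is 3 Co³⁺(aq) + Cr(s) → 3 Co²⁺(aq) + Cr³⁺(aq), so Q = ([Co²⁺(aq)]^3·[Cr³⁺(aq)]) / [Co³⁺(aq)]^3 = 1.49×10^−5 and log Q = −4.827.
E = E° − (0.0562/n)·log Q = +2.57 − (0.0562/3)(−4.827) = +2.66 V.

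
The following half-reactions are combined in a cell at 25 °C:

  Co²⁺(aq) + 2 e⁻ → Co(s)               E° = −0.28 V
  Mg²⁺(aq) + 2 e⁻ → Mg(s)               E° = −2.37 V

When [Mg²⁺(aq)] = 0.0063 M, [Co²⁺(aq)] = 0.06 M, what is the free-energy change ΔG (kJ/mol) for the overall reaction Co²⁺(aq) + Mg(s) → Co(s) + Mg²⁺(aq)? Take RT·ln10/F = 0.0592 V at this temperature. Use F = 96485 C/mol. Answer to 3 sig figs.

−409 kJ/mol

The standard cell potential is −0.28 − (−2.37) = +2.09 V, with n = 2 electrons in the balanced equation.
Here Q = [Mg²⁺(aq)] / [Co²⁺(aq)] = 0.105 (log Q = −0.979), giving E = +2.09 − (0.0592/2)·(−0.979) = +2.1190 V.
Finally ΔG = −nFE = −(2)(96485 C/mol)(+2.1190 V) = −409 kJ/mol.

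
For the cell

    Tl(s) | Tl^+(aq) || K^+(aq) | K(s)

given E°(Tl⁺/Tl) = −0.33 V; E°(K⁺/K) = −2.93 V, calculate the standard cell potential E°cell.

By convention the left-hand electrode in cell notation is the anode (oxidation) and the right-hand electrode is the cathode (reduction).
E°cell = E°(right) − E°(left) = −2.93 − (−0.33) = −2.60 V.
The negative sign shows that, as written, the cell would require an external voltage to drive the reaction.

−2.60 V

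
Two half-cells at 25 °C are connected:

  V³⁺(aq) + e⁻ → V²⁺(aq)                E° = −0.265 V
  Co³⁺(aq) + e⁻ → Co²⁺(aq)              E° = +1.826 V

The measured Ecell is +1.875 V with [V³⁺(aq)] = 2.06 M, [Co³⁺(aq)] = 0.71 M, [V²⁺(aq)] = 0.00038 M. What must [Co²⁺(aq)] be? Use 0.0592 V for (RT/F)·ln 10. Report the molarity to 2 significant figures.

0.58 M

Co³⁺/Co²⁺ is the cathode (higher E°); E°cell = +1.826 − (−0.265) = +2.091 V with n = 1.
Since E = E° − (0.0592/n)·log Q, log Q = n(E° − E)/0.0592 = 3.649.
Balancing electrons gives Co³⁺(aq) + V²⁺(aq) → Co²⁺(aq) + V³⁺(aq); thus Q = ([Co²⁺(aq)]·[V³⁺(aq)]) / ([Co³⁺(aq)]·[V²⁺(aq)]).
Isolating [Co²⁺(aq)] in Q = 10^{3.649} yields log [Co²⁺(aq)] = −0.234, i.e. 0.58 M.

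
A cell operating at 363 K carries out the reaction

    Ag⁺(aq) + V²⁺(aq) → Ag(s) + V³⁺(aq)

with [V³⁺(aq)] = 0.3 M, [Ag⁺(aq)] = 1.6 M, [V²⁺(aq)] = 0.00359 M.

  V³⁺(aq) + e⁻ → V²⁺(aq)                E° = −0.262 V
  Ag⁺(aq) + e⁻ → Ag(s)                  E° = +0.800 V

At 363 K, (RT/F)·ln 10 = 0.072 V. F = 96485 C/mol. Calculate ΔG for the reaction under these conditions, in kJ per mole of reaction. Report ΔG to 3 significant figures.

−90.5 kJ/mol

With Ag⁺/Ag reduced at the cathode, E°cell = +0.800 − (−0.262) = +1.062 V and n = 1.
Q = [V³⁺(aq)] / ([Ag⁺(aq)]·[V²⁺(aq)]) = 52.2, so log Q = 1.718 and E = +1.062 − (0.072/1)(1.718) = +0.9383 V.
ΔG = −nFE = −(1)(96485)(+0.9383) J/mol = −90.5 kJ/mol.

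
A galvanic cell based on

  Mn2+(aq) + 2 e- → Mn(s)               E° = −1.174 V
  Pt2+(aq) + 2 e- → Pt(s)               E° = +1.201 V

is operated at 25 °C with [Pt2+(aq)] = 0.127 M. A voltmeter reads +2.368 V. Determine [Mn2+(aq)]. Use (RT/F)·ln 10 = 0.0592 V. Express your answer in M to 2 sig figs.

Pt²⁺/Pt is the cathode (higher E°); E°cell = +1.201 − (−1.174) = +2.375 V with n = 2.
From the Nernst equation, log Q = n(E° − E)/0.0592 = 2·(+2.375 − (+2.368))/0.0592 = 0.236.
For Pt2+(aq) + Mn(s) → Pt(s) + Mn2+(aq), the reaction quotient is Q = [Mn2+(aq)] / [Pt2+(aq)].
Isolating [Mn2+(aq)] in Q = 10^{0.236} yields log [Mn2+(aq)] = −0.660, i.e. 0.22 M.

0.22 M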